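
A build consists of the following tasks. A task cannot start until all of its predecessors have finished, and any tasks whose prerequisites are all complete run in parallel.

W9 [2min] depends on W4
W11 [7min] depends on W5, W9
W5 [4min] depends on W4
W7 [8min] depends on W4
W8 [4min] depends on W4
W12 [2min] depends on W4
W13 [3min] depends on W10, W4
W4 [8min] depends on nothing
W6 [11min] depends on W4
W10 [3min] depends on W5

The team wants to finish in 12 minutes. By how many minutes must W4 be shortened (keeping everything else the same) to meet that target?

Current finish: 19 minutes; target: 12.
W4 is on every critical path, so each minute cut from W4 cuts the finish by one (this holds down to a finish of 12).
Need 19 − 12 = 7 minutes off W4 → W4 becomes 1 minute, finish becomes 12.

7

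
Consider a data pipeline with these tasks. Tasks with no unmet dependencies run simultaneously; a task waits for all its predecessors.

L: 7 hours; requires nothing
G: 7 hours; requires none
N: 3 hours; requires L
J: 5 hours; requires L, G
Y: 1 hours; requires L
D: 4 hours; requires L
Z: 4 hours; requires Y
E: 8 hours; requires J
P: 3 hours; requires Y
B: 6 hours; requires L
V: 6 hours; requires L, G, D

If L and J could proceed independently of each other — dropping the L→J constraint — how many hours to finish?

With the dependency in place, L→J→E = 7+5+8 = 20 sets the finish at 20 hours.
Dropping L→J doesn't change J's earliest start (7); another predecessor still binds.
After: G→J→E = 7+5+8 = 20 → 20 hours.

20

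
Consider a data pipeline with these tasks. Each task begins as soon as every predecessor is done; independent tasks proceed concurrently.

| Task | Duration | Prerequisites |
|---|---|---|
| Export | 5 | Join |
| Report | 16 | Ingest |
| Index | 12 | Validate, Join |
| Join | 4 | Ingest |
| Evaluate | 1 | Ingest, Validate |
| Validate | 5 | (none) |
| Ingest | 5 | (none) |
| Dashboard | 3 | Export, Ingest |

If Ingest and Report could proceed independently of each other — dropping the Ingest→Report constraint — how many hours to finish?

Before: longest chain Ingest→Join→Index = 5+4+12 = 21, finish 21.
Without Ingest→Report, Report's earliest start moves from 5 to 0.
New critical path: Ingest→Join→Index = 5+4+12 = 21 ⇒ 21 hours.

21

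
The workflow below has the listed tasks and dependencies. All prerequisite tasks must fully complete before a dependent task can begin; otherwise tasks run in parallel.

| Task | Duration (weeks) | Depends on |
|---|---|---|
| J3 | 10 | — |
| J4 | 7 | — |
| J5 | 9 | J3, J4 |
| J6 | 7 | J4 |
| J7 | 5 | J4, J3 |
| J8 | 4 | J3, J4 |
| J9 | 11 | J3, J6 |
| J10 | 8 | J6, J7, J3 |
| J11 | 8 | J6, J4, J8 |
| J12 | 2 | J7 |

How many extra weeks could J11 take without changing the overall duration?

J4→J6→J9 = 7+7+11 = 25 sets the makespan at 25 weeks.
J11 finishes as early as 22 and must finish by 25.
Float = 25 − 22 = 3.

3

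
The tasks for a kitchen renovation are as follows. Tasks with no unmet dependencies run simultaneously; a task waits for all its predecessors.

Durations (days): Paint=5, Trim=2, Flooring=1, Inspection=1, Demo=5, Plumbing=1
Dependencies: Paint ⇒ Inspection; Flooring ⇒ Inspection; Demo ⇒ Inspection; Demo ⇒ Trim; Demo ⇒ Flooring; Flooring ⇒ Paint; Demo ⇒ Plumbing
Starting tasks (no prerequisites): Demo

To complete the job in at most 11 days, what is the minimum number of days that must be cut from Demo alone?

1

Current finish: 12 days; target: 11.
Demo is on every critical path, so each day cut from Demo cuts the finish by one (this holds down to a finish of 8).
Need 12 − 11 = 1 day off Demo → Demo becomes 4 days, finish becomes 11.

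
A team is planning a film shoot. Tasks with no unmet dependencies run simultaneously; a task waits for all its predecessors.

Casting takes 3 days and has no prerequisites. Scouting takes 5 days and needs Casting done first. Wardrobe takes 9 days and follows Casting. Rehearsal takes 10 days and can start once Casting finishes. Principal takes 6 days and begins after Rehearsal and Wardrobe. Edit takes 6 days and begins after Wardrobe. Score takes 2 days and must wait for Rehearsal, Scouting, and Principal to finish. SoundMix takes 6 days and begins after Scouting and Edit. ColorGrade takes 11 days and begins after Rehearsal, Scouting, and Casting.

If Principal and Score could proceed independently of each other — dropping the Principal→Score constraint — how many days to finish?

24

Before: longest chain Casting→Wardrobe→Edit→SoundMix = 3+9+6+6 = 24, finish 24.
Without Principal→Score, Score's earliest start moves from 19 to 13.
New critical path: Casting→Wardrobe→Edit→SoundMix = 3+9+6+6 = 24 ⇒ 24 days.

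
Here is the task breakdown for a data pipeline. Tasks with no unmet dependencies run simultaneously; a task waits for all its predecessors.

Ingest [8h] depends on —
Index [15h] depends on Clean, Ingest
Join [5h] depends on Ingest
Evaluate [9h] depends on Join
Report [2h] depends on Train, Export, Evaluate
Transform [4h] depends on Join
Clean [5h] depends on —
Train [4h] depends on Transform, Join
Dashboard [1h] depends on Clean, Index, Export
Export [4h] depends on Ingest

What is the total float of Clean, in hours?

Ingest→Join→Evaluate→Report = 8+5+9+2 = 24 sets the makespan at 24 hours.
The longest chain containing Clean totals 21 hours.
So Clean can slip 8 − 5 = 3 hours.

3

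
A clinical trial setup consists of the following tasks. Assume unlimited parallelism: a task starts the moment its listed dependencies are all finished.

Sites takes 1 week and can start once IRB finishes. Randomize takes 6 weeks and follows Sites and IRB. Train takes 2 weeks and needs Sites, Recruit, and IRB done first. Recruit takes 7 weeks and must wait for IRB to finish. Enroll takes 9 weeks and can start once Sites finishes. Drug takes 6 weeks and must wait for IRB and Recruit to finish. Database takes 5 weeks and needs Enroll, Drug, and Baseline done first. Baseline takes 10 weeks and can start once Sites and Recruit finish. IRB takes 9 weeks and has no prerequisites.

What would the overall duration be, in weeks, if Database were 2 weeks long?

As given, the longest chain is IRB→Recruit→Baseline→Database = 9+7+10+5 = 31, so the finish is 31 weeks.
Since Database is critical, the -3 change carries straight to that chain (now 28 weeks).
No other chain overtakes it, so the finish is 28 weeks.

28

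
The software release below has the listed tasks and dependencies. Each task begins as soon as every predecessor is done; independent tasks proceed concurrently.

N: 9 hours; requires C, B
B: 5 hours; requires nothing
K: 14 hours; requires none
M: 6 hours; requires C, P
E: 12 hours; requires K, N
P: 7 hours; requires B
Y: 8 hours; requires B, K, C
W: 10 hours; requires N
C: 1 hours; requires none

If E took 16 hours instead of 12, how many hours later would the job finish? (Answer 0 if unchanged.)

4

Actual critical path: K→E = 14+12 = 26 ⇒ 26 hours.
E lies on that path, so at 16 hours the path becomes 30 hours.
That remains the longest chain; total 30 hours.
Change in finish: 30 − 26 = +4 hours.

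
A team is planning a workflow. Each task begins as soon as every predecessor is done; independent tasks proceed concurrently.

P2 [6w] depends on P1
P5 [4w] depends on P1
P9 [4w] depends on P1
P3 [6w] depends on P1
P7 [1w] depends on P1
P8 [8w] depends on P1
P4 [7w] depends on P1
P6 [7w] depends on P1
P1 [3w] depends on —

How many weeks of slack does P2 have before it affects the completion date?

2

The longest chain is P1→P8 = 3+8 = 11; overall finish 11 weeks.
Longest path through P2: 9 weeks (earliest finish 9, latest finish 11).
So P2 can slip 11 − 9 = 2 weeks.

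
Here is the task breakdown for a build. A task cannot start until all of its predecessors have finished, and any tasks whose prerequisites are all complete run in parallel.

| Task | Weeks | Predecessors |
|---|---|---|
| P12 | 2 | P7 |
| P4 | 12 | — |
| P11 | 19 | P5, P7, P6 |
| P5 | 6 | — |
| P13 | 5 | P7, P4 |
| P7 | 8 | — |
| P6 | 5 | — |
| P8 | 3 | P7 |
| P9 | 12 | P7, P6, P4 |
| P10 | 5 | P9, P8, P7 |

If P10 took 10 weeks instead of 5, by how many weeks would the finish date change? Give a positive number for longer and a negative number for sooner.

Actual critical path: P4→P9→P10 = 12+12+5 = 29 ⇒ 29 weeks.
Since P10 is critical, the +5 change carries straight to that chain (now 34 weeks).
The critical path is still P4→P9→P10; finish is now 34 weeks.
Change in finish: 34 − 29 = +5 weeks.

5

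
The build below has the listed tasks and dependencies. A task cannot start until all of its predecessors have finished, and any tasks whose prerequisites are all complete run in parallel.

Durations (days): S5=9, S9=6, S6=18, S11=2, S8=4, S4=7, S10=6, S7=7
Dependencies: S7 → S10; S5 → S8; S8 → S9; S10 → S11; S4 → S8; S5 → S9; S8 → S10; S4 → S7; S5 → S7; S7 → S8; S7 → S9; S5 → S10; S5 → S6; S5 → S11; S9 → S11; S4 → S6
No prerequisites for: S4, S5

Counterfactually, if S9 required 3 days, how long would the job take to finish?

28

The binding path is S5→S7→S8→S9→S11 = 9+7+4+6+2 = 28; finish at 28 days.
S9 is on the critical path; changing it to 3 makes that path 25 days.
The binding chain switches to S5→S7→S8→S10→S11 = 9+7+4+6+2 = 28; finish 28 days.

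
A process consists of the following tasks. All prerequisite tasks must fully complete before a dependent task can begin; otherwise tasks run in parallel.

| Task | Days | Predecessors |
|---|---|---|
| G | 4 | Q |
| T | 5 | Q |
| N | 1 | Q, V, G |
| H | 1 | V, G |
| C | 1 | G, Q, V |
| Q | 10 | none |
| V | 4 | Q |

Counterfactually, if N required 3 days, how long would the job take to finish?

As given, the longest chain is Q→V→N = 10+4+1 = 15, so the finish is 15 days.
N lies on that path, so at 3 days the path becomes 17 days.
The critical path is still Q→V→N; finish is now 17 days.

17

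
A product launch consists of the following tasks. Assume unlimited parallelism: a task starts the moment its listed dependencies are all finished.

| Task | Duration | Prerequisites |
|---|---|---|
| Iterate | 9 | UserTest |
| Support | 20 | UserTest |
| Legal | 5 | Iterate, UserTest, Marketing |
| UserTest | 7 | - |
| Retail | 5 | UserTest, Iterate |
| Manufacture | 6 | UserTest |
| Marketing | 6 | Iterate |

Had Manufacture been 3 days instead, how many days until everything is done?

Baseline: UserTest→Iterate→Marketing→Legal = 7+9+6+5 = 27 → 27 days.
The longest path through Manufacture is only 13 days, so Manufacture has float 14.
The critical path is still UserTest→Iterate→Marketing→Legal; finish is now 27 days.

27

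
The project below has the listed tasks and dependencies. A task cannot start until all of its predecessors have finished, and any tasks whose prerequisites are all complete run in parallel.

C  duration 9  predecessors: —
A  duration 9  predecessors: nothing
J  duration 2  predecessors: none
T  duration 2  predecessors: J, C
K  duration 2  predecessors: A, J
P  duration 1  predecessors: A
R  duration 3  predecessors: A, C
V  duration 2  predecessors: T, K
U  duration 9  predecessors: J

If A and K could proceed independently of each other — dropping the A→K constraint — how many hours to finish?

13

Original critical path: C→T→V = 9+2+2 = 13 ⇒ 13 hours.
Without A→K, K's earliest start moves from 9 to 2.
The longest chain is now C→T→V = 9+2+2 = 13, so the project takes 13 hours.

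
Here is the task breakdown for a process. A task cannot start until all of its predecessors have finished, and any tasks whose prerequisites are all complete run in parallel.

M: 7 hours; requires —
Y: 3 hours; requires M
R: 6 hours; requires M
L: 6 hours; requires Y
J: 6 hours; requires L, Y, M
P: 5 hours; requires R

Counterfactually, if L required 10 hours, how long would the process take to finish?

26

Baseline: M→Y→L→J = 7+3+6+6 = 22 → 22 hours.
Since L is critical, the +4 change carries straight to that chain (now 26 hours).
No other chain overtakes it, so the finish is 26 hours.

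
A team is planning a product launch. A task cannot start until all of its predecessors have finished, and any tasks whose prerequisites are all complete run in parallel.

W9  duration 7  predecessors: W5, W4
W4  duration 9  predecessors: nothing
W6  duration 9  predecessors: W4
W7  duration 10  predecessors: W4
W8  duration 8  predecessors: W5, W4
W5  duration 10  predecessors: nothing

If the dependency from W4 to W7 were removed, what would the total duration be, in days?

18

With the dependency in place, W4→W7 = 9+10 = 19 sets the finish at 19 days.
Without W4→W7, W7's earliest start moves from 9 to 0.
The longest chain is now W4→W6 = 9+9 = 18, so the project takes 18 days.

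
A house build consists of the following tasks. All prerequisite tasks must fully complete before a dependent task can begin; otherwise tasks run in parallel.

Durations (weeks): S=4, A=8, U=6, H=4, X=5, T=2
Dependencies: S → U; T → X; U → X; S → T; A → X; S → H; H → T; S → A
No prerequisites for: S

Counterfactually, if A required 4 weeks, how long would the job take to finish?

15

Actual critical path: S→A→X = 4+8+5 = 17 ⇒ 17 weeks.
A lies on that path, so at 4 weeks the path becomes 13 weeks.
Now S→H→T→X = 4+4+2+5 = 15 is longest, so the finish becomes 15 weeks.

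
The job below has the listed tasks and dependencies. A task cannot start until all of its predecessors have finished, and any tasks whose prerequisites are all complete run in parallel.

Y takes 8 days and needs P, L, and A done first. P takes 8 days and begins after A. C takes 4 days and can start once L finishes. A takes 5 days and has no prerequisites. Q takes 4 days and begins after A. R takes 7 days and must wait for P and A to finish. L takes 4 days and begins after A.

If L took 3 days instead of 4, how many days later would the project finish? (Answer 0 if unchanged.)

As given, the longest chain is A→P→Y = 5+8+8 = 21, so the finish is 21 days.
L is off the critical path — its longest chain is 17 days, giving 4 of slack.
The critical path is still A→P→Y; finish is now 21 days.
Change in finish: 21 − 21 = +0 days.

0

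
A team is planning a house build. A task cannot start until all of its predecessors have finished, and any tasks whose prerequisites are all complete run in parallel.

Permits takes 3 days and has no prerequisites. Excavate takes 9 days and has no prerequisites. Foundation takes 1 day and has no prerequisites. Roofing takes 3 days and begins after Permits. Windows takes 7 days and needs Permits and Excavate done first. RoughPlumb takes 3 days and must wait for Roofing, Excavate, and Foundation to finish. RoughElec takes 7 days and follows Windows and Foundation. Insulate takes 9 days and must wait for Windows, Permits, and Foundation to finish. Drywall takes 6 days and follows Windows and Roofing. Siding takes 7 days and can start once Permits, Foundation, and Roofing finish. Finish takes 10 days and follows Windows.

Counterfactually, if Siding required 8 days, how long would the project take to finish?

26

Critical path before the change: Excavate→Windows→Finish = 9+7+10 = 26 giving 26 days.
Siding is off the critical path — its longest chain is 13 days, giving 13 of slack.
No other chain overtakes it, so the finish is 26 days.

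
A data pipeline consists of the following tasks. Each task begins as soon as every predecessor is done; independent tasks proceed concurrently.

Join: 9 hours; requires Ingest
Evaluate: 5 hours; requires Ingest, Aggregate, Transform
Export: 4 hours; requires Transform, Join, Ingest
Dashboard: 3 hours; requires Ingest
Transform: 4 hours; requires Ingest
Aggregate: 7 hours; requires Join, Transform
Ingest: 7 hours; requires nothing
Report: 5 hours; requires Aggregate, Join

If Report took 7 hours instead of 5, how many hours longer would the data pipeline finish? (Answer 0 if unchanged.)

As given, the longest chain is Ingest→Join→Aggregate→Report = 7+9+7+5 = 28, so the finish is 28 hours.
Since Report is critical, the +2 change carries straight to that chain (now 30 hours).
No other chain overtakes it, so the finish is 30 hours.
Change in finish: 30 − 28 = +2 hours.

2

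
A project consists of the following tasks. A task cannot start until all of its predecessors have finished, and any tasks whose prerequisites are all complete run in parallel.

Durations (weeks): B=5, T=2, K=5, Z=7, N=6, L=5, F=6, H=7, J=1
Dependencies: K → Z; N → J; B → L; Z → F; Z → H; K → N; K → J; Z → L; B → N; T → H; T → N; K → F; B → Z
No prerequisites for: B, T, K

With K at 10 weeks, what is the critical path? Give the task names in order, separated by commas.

K, Z, H

Baseline: K→Z→H = 5+7+7 = 19 → 19 weeks.
Since K is critical, the +5 change carries straight to that chain (now 24 weeks).
No other chain overtakes it, so the finish is 24 weeks.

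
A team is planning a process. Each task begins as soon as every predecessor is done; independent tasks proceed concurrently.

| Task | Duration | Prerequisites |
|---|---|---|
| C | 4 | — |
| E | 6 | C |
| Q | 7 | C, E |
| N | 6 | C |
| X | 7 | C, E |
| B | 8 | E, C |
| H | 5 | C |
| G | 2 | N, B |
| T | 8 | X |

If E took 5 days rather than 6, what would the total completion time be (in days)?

As given, the longest chain is C→E→X→T = 4+6+7+8 = 25, so the finish is 25 days.
Since E is critical, the -1 change carries straight to that chain (now 24 days).
That remains the longest chain; total 24 days.

24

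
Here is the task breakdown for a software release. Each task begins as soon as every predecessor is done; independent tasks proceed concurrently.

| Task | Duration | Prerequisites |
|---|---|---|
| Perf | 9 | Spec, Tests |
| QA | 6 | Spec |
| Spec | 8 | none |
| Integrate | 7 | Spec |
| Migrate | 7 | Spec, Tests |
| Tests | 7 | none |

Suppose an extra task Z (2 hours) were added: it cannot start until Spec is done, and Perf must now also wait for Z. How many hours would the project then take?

Originally the project takes 17 hours.
With Z inserted, Perf now waits for max(Spec, Tests, Z).
New critical path: Spec→Z→Perf = 8+2+9 = 19 ⇒ 19 hours.

19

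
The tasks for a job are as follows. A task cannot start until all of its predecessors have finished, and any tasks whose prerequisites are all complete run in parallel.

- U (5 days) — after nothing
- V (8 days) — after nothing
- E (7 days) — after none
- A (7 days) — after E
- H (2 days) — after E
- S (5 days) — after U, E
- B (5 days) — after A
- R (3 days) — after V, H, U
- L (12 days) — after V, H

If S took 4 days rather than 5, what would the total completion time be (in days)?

21

Actual critical path: E→H→L = 7+2+12 = 21 ⇒ 21 days.
The longest path through S is only 12 days, so S has float 9.
The critical path is still E→H→L; finish is now 21 days.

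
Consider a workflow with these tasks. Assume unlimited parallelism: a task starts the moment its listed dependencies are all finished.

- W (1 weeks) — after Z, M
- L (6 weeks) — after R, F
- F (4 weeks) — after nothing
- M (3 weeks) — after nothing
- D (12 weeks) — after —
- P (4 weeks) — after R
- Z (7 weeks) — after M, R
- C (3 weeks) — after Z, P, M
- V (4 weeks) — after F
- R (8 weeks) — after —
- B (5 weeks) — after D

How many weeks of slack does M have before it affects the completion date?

5

R→Z→C = 8+7+3 = 18 sets the makespan at 18 weeks.
Longest path through M: 13 weeks (earliest finish 3, latest finish 8).
Slack of M = 5 − 0 = 5 weeks.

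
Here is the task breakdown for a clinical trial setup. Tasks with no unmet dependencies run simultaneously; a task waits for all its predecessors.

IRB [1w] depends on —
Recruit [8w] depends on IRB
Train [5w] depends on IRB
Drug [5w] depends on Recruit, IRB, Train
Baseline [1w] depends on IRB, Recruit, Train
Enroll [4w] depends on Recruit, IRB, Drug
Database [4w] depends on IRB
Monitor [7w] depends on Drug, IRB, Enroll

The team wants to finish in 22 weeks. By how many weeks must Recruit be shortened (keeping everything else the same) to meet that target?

3

Current finish: 25 weeks; target: 22.
Recruit is on every critical path, so each week cut from Recruit cuts the finish by one (this holds down to a finish of 22).
Need 25 − 22 = 3 weeks off Recruit → Recruit becomes 5 weeks, finish becomes 22.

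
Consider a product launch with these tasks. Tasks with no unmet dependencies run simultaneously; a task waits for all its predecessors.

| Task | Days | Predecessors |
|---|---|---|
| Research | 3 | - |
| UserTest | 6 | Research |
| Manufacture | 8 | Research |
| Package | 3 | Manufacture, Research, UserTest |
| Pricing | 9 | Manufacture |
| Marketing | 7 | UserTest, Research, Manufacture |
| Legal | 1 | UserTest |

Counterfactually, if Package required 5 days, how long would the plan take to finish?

20

Baseline: Research→Manufacture→Pricing = 3+8+9 = 20 → 20 days.
Package is off the critical path — its longest chain is 14 days, giving 6 of slack.
No other chain overtakes it, so the finish is 20 days.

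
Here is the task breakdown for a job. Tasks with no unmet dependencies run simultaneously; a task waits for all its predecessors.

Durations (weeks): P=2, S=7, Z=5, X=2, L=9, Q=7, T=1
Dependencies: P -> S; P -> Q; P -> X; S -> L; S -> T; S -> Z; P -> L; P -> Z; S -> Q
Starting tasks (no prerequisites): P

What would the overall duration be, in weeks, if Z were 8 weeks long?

18

The binding path is P→S→L = 2+7+9 = 18; finish at 18 weeks.
Z is off the critical path — its longest chain is 14 weeks, giving 4 of slack.
No other chain overtakes it, so the finish is 18 weeks.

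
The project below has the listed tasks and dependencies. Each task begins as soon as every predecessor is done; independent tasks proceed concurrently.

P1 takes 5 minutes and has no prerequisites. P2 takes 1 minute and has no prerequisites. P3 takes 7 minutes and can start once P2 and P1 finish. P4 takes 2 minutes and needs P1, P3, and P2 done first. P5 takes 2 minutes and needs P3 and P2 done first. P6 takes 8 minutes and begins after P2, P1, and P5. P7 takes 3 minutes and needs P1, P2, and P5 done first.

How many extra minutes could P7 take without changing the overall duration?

5

P1→P3→P5→P6 = 5+7+2+8 = 22 sets the makespan at 22 minutes.
P7 finishes as early as 17 and must finish by 22.
Float = 22 − 17 = 5.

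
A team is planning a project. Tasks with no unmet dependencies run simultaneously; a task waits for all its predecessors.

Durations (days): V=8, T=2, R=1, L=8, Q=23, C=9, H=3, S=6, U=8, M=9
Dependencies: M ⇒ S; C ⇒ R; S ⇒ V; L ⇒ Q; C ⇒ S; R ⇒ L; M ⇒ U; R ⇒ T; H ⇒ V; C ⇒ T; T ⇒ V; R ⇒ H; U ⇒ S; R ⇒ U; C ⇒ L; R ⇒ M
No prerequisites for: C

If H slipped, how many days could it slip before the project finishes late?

The longest chain is C→R→L→Q = 9+1+8+23 = 41; overall finish 41 days.
The longest chain containing H totals 21 days.
Float = 41 − 21 = 20.

20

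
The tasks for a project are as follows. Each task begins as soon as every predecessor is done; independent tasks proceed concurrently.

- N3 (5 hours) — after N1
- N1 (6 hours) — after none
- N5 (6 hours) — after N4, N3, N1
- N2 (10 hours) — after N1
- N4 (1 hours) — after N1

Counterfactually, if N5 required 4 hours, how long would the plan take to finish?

16

Critical path before the change: N1→N3→N5 = 6+5+6 = 17 giving 17 hours.
Since N5 is critical, the -2 change carries straight to that chain (now 15 hours).
The binding chain switches to N1→N2 = 6+10 = 16; finish 16 hours.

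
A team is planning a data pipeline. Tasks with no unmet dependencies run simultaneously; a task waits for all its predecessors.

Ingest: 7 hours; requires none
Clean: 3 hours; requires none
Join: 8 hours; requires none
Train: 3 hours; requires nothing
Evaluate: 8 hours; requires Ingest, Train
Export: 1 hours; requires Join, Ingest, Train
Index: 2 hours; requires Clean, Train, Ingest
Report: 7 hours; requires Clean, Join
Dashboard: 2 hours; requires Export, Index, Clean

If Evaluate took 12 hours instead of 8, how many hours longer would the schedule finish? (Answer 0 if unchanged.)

4

Actual critical path: Ingest→Evaluate = 7+8 = 15 ⇒ 15 hours.
Evaluate is on the critical path; changing it to 12 makes that path 19 hours.
That remains the longest chain; total 19 hours.
Change in finish: 19 − 15 = +4 hours.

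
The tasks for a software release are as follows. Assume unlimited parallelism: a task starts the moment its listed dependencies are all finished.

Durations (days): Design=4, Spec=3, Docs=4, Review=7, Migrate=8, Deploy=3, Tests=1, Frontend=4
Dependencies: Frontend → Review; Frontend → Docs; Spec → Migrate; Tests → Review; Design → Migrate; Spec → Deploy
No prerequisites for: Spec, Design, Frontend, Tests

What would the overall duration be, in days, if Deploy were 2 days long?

12

The binding path is Design→Migrate = 4+8 = 12; finish at 12 days.
Deploy has 6 days of float (longest path through it is 6).
That remains the longest chain; total 12 days.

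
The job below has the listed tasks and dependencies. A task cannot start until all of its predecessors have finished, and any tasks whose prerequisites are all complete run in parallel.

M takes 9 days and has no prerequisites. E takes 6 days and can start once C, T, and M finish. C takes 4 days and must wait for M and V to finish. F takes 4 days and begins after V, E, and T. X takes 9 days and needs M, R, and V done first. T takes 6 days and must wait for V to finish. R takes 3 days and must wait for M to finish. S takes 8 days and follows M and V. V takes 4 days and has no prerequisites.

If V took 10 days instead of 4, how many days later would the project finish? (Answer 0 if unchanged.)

Actual critical path: M→C→E→F = 9+4+6+4 = 23 ⇒ 23 days.
V is off the critical path — its longest chain is 20 days, giving 3 of slack.
Now V→T→E→F = 10+6+6+4 = 26 is longest, so the finish becomes 26 days.
Change in finish: 26 − 23 = +3 days.

3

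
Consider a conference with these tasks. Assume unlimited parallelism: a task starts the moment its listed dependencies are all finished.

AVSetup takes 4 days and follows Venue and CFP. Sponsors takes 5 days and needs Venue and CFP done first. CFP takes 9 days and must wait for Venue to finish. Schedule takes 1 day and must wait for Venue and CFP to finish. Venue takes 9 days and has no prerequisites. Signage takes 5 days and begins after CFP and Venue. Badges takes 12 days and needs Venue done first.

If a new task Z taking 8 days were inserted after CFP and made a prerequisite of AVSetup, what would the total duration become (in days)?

30

Originally the job takes 23 days.
With Z inserted, AVSetup now waits for max(Venue, CFP, Z).
New critical path: Venue→CFP→Z→AVSetup = 9+9+8+4 = 30 ⇒ 30 days.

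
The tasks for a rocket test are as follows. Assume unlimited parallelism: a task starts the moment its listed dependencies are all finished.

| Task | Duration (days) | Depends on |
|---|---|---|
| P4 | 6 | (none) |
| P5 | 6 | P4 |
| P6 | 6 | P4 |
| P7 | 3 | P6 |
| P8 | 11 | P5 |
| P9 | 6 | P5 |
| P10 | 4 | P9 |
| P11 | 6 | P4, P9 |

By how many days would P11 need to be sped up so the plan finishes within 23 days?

1

Current finish: 24 days; target: 23.
P11 is on every critical path, so each day cut from P11 cuts the finish by one (this holds down to a finish of 23).
Need 24 − 23 = 1 day off P11 → P11 becomes 5 days, finish becomes 23.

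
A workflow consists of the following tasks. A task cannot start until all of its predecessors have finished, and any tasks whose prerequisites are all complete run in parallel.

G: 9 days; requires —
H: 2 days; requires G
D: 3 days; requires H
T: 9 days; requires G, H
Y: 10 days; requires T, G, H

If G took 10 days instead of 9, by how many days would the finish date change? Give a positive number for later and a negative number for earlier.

1

Critical path before the change: G→H→T→Y = 9+2+9+10 = 30 giving 30 days.
G lies on that path, so at 10 days the path becomes 31 days.
The critical path is still G→H→T→Y; finish is now 31 days.
Change in finish: 31 − 30 = +1 days.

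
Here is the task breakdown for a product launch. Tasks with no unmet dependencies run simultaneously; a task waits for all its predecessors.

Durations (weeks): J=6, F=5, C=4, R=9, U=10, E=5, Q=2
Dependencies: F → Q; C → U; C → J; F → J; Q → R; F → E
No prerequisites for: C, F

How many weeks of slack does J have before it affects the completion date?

5

F→Q→R = 5+2+9 = 16 sets the makespan at 16 weeks.
J finishes as early as 11 and must finish by 16.
Slack of J = 10 − 5 = 5 weeks.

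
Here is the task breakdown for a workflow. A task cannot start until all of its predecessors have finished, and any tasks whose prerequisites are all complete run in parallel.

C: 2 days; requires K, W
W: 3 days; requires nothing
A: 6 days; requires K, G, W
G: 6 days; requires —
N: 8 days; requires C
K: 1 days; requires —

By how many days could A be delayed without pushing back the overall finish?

1

The longest chain is W→C→N = 3+2+8 = 13; overall finish 13 days.
Longest path through A: 12 days (earliest finish 12, latest finish 13).
So A can slip 13 − 12 = 1 day.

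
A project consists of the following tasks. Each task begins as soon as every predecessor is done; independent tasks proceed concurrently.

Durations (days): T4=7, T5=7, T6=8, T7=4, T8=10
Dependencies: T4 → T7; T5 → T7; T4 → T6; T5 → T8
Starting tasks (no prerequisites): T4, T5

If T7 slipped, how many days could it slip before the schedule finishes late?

Critical path: T5→T8 = 7+10 = 17, so the finish is 17 days.
T7 finishes as early as 11 and must finish by 17.
Slack of T7 = 13 − 7 = 6 days.

6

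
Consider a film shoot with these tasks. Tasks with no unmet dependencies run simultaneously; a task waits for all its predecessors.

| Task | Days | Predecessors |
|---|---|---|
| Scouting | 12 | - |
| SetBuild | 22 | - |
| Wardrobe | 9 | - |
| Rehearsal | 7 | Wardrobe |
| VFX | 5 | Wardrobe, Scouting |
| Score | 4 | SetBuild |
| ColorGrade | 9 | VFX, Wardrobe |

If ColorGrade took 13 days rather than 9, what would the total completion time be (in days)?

30

The binding path is Scouting→VFX→ColorGrade = 12+5+9 = 26; finish at 26 days.
Since ColorGrade is critical, the +4 change carries straight to that chain (now 30 days).
The critical path is still Scouting→VFX→ColorGrade; finish is now 30 days.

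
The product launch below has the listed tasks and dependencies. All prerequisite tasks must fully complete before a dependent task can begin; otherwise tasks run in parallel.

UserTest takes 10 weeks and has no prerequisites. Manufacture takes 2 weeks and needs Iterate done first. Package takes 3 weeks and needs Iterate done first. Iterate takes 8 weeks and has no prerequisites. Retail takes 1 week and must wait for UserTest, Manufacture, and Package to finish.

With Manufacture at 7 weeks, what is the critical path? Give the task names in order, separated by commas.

Iterate, Manufacture, Retail

Baseline: Iterate→Package→Retail = 8+3+1 = 12 → 12 weeks.
Manufacture has 1 week of float (longest path through it is 11).
The binding chain switches to Iterate→Manufacture→Retail = 8+7+1 = 16; finish 16 weeks.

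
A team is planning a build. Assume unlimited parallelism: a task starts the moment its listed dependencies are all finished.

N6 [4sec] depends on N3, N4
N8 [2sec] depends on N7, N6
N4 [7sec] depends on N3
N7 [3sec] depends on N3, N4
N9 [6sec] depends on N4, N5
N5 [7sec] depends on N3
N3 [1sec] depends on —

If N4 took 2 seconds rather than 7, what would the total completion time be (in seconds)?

Critical path before the change: N3→N4→N6→N8 = 1+7+4+2 = 14 giving 14 seconds.
Since N4 is critical, the -5 change carries straight to that chain (now 9 seconds).
New critical path: N3→N5→N9 = 1+7+6 = 14 ⇒ 14 seconds.

14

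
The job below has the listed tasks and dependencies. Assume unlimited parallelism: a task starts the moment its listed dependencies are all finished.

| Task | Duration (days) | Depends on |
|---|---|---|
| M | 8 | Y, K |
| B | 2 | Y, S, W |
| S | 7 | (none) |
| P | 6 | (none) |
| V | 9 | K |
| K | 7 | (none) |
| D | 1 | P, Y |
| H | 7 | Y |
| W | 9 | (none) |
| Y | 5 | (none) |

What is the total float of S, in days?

The longest chain is K→V = 7+9 = 16; overall finish 16 days.
The longest chain containing S totals 9 days.
So S can slip 14 − 7 = 7 days.

7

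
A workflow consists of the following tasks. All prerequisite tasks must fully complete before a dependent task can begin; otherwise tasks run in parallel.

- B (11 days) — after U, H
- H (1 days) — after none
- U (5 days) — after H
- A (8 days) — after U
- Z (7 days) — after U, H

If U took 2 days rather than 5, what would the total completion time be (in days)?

Critical path before the change: H→U→B = 1+5+11 = 17 giving 17 days.
Since U is critical, the -3 change carries straight to that chain (now 14 days).
No other chain overtakes it, so the finish is 14 days.

14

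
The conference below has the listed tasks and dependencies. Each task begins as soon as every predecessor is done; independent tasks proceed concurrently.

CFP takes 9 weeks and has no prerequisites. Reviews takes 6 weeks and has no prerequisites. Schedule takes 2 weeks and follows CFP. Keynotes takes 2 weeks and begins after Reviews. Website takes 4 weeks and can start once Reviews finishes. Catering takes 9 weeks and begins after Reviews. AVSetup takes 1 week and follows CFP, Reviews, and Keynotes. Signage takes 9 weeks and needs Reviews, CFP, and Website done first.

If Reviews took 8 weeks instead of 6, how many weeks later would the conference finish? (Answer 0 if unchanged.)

2

The binding path is Reviews→Website→Signage = 6+4+9 = 19; finish at 19 weeks.
Reviews lies on that path, so at 8 weeks the path becomes 21 weeks.
No other chain overtakes it, so the finish is 21 weeks.
Change in finish: 21 − 19 = +2 weeks.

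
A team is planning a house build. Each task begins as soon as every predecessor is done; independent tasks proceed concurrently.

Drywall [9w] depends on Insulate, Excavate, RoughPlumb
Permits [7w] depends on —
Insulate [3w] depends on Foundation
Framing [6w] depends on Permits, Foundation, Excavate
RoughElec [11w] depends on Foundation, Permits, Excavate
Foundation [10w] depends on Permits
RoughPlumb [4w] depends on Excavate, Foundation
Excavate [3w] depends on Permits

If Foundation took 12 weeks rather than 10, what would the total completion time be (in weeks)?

Baseline: Permits→Foundation→RoughPlumb→Drywall = 7+10+4+9 = 30 → 30 weeks.
Since Foundation is critical, the +2 change carries straight to that chain (now 32 weeks).
The critical path is still Permits→Foundation→RoughPlumb→Drywall; finish is now 32 weeks.

32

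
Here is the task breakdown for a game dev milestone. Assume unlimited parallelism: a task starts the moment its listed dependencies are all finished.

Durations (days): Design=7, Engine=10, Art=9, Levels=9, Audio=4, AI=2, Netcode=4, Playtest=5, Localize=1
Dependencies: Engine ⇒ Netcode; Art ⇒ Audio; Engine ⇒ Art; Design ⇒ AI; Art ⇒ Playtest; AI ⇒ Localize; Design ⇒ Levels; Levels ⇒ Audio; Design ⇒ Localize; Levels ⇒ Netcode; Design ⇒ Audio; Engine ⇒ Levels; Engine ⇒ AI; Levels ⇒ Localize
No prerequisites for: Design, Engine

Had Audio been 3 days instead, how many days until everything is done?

As given, the longest chain is Engine→Art→Playtest = 10+9+5 = 24, so the finish is 24 days.
Audio is off the critical path — its longest chain is 23 days, giving 1 of slack.
The critical path is still Engine→Art→Playtest; finish is now 24 days.

24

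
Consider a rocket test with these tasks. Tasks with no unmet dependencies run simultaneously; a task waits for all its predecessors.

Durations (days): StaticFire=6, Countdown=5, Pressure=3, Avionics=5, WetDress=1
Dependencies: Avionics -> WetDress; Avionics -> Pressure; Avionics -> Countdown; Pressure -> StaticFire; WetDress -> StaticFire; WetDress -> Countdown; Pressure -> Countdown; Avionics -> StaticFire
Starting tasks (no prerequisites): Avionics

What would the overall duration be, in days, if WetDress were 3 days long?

14

Critical path before the change: Avionics→Pressure→StaticFire = 5+3+6 = 14 giving 14 days.
WetDress is off the critical path — its longest chain is 12 days, giving 2 of slack.
No other chain overtakes it, so the finish is 14 days.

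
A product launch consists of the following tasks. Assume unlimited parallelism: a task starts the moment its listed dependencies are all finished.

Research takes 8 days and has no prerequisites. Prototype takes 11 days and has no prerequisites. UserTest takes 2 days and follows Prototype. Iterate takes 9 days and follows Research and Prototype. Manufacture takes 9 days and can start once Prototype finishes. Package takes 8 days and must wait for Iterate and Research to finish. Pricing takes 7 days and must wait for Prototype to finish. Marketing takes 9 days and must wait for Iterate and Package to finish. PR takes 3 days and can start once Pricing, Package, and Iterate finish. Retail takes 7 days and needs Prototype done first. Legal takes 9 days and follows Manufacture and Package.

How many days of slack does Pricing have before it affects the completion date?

16

Prototype→Iterate→Package→Marketing = 11+9+8+9 = 37 sets the makespan at 37 days.
Longest path through Pricing: 21 days (earliest finish 18, latest finish 34).
Slack of Pricing = 27 − 11 = 16 days.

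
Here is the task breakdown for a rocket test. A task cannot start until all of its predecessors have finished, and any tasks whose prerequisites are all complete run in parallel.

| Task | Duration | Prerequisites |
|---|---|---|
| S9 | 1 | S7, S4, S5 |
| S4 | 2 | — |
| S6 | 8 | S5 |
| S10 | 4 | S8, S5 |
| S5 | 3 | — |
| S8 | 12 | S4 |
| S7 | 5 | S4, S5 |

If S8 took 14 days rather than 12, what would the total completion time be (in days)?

20

Critical path before the change: S4→S8→S10 = 2+12+4 = 18 giving 18 days.
Since S8 is critical, the +2 change carries straight to that chain (now 20 days).
That remains the longest chain; total 20 days.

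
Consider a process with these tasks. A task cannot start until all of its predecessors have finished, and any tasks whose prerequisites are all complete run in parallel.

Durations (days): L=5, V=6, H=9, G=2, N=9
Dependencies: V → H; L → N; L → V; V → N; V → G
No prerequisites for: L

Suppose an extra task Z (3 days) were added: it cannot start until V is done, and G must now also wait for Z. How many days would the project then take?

Originally the project takes 20 days.
With Z inserted, G now waits for max(V, Z).
New critical path: L→V→H = 5+6+9 = 20 ⇒ 20 days.

20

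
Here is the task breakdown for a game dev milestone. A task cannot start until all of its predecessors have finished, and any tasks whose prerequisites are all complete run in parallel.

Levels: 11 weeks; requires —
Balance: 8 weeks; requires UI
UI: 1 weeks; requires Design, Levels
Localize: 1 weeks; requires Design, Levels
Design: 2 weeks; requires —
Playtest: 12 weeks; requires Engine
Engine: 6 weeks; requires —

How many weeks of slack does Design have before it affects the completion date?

Levels→UI→Balance = 11+1+8 = 20 sets the makespan at 20 weeks.
Longest path through Design: 11 weeks (earliest finish 2, latest finish 11).
Float = 20 − 11 = 9.

9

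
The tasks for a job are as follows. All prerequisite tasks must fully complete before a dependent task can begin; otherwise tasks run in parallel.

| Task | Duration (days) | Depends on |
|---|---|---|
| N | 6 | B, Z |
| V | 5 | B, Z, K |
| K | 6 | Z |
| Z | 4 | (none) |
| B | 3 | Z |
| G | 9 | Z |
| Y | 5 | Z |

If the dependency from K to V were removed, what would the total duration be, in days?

Original critical path: Z→K→V = 4+6+5 = 15 ⇒ 15 days.
Without K→V, V's earliest start moves from 10 to 7.
After: Z→B→N = 4+3+6 = 13 → 13 days.

13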